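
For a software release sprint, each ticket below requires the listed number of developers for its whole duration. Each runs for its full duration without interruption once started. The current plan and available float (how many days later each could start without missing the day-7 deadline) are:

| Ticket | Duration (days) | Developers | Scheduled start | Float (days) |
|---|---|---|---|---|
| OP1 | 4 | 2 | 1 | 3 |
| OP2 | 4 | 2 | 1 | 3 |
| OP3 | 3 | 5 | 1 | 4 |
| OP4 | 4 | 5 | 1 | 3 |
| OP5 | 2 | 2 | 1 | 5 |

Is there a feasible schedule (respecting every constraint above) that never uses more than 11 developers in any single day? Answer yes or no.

yes

Schedule OP1@1, OP2@1, OP3@1, OP4@4, OP5@5: d1:9  d2:9  d3:9  d4:9  d5:7  d6:7  d7:5 — peak 9 ≤ 11.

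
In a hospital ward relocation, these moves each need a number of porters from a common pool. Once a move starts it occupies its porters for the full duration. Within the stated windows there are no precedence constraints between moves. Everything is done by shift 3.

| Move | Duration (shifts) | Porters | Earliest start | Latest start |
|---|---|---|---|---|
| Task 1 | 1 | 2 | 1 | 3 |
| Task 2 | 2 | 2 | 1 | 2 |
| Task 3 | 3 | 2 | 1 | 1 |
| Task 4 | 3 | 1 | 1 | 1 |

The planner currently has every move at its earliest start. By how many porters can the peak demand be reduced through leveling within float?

Early-start peak: s1:7  s2:5  s3:3 ⇒ 7.
Leveled (Task 1@1, Task 2@2, Task 3@1, Task 4@1): s1:5  s2:5  s3:5 ⇒ 5.
Reduction 7 − 5 = 2.

2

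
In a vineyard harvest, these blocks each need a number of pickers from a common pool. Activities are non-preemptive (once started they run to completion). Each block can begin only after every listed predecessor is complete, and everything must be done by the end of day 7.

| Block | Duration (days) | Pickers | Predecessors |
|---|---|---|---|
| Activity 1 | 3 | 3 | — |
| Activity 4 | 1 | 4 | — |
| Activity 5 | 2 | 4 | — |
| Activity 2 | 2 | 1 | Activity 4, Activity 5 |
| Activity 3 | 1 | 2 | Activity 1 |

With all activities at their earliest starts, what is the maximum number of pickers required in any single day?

Early-start schedule: Activity 1@1, Activity 4@1, Activity 5@1, Activity 2@3, Activity 3@4.
Load per day: day 1: 11, day 2: 7, day 3: 4, day 4: 3, day 5: 0, day 6: 0, day 7: 0.
Peak is 11.

11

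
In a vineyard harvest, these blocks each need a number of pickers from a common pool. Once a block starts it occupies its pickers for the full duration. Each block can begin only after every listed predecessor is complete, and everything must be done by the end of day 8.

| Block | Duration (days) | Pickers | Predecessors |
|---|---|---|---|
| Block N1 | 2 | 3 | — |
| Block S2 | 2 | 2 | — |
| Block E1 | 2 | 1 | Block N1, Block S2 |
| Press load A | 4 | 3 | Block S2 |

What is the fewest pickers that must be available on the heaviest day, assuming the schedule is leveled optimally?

4

Early-start (Block N1@1, Block S2@1, Block E1@3, Press load A@3) gives peak 5: d1:5  d2:5  d3:4  d4:4  d5:3  d6:3  d7:0  d8:0.
Shift Block S2→3, Block E1→5, Press load A→5.
Schedule Block N1@1, Block S2@3, Block E1@5, Press load A@5: d1:3  d2:3  d3:2  d4:2  d5:4  d6:4  d7:3  d8:3 — peak 4.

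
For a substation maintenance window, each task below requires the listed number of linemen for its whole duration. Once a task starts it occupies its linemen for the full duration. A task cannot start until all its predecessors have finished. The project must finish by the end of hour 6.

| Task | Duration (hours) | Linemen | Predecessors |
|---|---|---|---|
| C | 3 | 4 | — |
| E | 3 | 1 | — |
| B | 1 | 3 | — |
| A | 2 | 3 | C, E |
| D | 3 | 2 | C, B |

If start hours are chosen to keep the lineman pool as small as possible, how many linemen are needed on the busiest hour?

7

Early-start (C@1, E@1, B@1, A@4, D@4) gives peak 8: h1:8  h2:5  h3:5  h4:5  h5:5  h6:2.
Shift E→2, A→5.
Schedule C@1, E@2, B@1, A@5, D@4: h1:7  h2:5  h3:5  h4:3  h5:5  h6:5 — peak 7.
No arrangement of the 9 feasible schedules does better.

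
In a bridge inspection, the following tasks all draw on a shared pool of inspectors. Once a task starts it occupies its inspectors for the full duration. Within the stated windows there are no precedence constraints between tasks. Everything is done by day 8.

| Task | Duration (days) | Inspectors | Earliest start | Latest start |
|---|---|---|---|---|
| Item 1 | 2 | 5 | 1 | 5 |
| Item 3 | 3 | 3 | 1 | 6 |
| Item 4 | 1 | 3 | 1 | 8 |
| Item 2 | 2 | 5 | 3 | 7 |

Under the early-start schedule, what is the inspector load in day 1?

11

At early start, day 1 has: Item 1, Item 3, Item 4.
Demand: 5 + 3 + 3 = 11.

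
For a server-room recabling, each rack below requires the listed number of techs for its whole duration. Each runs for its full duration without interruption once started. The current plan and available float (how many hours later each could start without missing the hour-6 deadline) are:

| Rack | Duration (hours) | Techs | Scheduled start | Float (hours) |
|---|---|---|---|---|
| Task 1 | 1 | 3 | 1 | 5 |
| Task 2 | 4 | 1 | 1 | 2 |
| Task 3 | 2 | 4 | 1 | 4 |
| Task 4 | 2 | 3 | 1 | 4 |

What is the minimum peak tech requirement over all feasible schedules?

Early-start (Task 1@1, Task 2@1, Task 3@1, Task 4@1) gives peak 11: h1:11  h2:8  h3:1  h4:1  h5:0  h6:0.
Shift Task 3→5, Task 4→2.
Schedule Task 1@1, Task 2@1, Task 3@5, Task 4@2: h1:4  h2:4  h3:4  h4:1  h5:4  h6:4 — peak 4.
Total tech-hours = 21 over 6 hours ⇒ peak ≥ ⌈21/6⌉ = 4, so 4 is optimal.

4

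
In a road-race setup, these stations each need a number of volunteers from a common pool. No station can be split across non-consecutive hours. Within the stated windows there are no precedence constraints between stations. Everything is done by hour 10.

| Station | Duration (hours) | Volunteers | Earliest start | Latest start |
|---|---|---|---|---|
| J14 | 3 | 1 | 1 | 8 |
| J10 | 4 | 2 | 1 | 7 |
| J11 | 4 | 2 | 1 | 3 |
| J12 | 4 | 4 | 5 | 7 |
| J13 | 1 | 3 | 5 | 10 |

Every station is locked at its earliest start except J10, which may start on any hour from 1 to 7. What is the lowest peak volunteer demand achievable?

J10@1: h1:5  h2:5  h3:5  h4:4  h5:7  h6:4  h7:4  h8:4  h9:0  h10:0 → peak 7
J10@2: h1:3  h2:5  h3:5  h4:4  h5:9  h6:4  h7:4  h8:4  h9:0  h10:0 → peak 9
J10@3: h1:3  h2:3  h3:5  h4:4  h5:9  h6:6  h7:4  h8:4  h9:0  h10:0 → peak 9
J10@4: h1:3  h2:3  h3:3  h4:4  h5:9  h6:6  h7:6  h8:4  h9:0  h10:0 → peak 9
J10@5: h1:3  h2:3  h3:3  h4:2  h5:9  h6:6  h7:6  h8:6  h9:0  h10:0 → peak 9
J10@6: h1:3  h2:3  h3:3  h4:2  h5:7  h6:6  h7:6  h8:6  h9:2  h10:0 → peak 7
J10@7: h1:3  h2:3  h3:3  h4:2  h5:7  h6:4  h7:6  h8:6  h9:2  h10:2 → peak 7
Best is J10@1, peak 7.

7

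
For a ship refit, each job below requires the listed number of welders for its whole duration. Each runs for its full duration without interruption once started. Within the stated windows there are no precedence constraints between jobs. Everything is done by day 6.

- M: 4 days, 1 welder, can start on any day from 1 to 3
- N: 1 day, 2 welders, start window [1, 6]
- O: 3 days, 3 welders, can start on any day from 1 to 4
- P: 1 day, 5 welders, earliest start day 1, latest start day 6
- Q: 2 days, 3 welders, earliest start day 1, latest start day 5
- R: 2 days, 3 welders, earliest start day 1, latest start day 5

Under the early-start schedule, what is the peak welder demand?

17

Early-start schedule: M@1, N@1, O@1, P@1, Q@1, R@1.
Load per day: day 1: 17, day 2: 10, day 3: 4, day 4: 1, day 5: 0, day 6: 0.
Peak is 17.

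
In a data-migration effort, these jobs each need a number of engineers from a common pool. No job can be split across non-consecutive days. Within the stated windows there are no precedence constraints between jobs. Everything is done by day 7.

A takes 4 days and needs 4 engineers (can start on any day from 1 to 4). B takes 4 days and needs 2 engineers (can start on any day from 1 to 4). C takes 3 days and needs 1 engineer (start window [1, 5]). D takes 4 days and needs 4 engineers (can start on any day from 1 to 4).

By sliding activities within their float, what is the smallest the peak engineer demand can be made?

Early-start (A@1, B@1, C@1, D@1) gives peak 11: d1:11  d2:11  d3:11  d4:10  d5:0  d6:0  d7:0.
Shift D→4.
Schedule A@1, B@1, C@1, D@4: d1:7  d2:7  d3:7  d4:10  d5:4  d6:4  d7:4 — peak 10.

10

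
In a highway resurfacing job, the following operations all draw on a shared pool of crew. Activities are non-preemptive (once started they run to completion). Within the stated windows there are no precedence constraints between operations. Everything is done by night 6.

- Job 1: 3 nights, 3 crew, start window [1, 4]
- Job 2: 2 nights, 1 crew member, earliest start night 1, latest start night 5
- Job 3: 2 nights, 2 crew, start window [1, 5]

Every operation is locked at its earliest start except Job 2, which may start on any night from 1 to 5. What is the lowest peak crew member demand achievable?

Job 2@1: n1:6  n2:6  n3:3  n4:0  n5:0  n6:0 → peak 6
Job 2@2: n1:5  n2:6  n3:4  n4:0  n5:0  n6:0 → peak 6
Job 2@3: n1:5  n2:5  n3:4  n4:1  n5:0  n6:0 → peak 5
Job 2@4: n1:5  n2:5  n3:3  n4:1  n5:1  n6:0 → peak 5
Job 2@5: n1:5  n2:5  n3:3  n4:0  n5:1  n6:1 → peak 5
Best is Job 2@3, peak 5.

5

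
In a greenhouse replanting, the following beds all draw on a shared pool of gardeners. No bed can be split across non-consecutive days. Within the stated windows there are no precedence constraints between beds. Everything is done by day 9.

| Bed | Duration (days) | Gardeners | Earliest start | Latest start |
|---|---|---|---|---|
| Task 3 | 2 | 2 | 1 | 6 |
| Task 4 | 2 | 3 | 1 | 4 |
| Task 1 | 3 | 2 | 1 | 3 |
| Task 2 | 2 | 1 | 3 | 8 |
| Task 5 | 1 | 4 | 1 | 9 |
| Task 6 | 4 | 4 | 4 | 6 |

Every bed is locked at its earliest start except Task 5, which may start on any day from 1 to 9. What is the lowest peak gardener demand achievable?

Task 5@1: d1:11  d2:7  d3:3  d4:5  d5:4  d6:4  d7:4  d8:0  d9:0 → peak 11
Task 5@2: d1:7  d2:11  d3:3  d4:5  d5:4  d6:4  d7:4  d8:0  d9:0 → peak 11
Task 5@3: d1:7  d2:7  d3:7  d4:5  d5:4  d6:4  d7:4  d8:0  d9:0 → peak 7
Task 5@4: d1:7  d2:7  d3:3  d4:9  d5:4  d6:4  d7:4  d8:0  d9:0 → peak 9
Task 5@5: d1:7  d2:7  d3:3  d4:5  d5:8  d6:4  d7:4  d8:0  d9:0 → peak 8
Task 5@6: d1:7  d2:7  d3:3  d4:5  d5:4  d6:8  d7:4  d8:0  d9:0 → peak 8
Task 5@7: d1:7  d2:7  d3:3  d4:5  d5:4  d6:4  d7:8  d8:0  d9:0 → peak 8
Task 5@8: d1:7  d2:7  d3:3  d4:5  d5:4  d6:4  d7:4  d8:4  d9:0 → peak 7
Task 5@9: d1:7  d2:7  d3:3  d4:5  d5:4  d6:4  d7:4  d8:0  d9:4 → peak 7
Best is Task 5@3, peak 7.

7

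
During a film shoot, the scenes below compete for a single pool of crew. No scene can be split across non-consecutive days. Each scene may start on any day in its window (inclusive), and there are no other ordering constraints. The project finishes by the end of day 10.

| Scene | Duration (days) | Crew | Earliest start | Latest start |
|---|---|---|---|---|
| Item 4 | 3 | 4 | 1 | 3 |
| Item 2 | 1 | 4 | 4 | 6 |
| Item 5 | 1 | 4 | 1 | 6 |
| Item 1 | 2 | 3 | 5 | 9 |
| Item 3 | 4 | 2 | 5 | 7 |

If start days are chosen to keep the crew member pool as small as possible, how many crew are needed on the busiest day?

Early-start (Item 4@1, Item 2@4, Item 5@1, Item 1@5, Item 3@5) gives peak 8: d1:8  d2:4  d3:4  d4:4  d5:5  d6:5  d7:2  d8:2  d9:0  d10:0.
Shift Item 5→5, Item 1→6, Item 3→6.
Schedule Item 4@1, Item 2@4, Item 5@5, Item 1@6, Item 3@6: d1:4  d2:4  d3:4  d4:4  d5:4  d6:5  d7:5  d8:2  d9:2  d10:0 — peak 5.

5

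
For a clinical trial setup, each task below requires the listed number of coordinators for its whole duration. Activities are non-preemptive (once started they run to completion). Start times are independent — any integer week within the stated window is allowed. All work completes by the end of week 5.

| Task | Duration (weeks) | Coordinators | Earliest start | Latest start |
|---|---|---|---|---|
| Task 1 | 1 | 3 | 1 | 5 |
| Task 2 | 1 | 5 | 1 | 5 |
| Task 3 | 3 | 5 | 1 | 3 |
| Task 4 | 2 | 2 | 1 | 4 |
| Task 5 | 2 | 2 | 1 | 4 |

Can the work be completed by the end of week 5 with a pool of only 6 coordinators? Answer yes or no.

Total coordinator-weeks = 31; over 5 weeks the average is 31/5 > 6, so some week must exceed 6.

no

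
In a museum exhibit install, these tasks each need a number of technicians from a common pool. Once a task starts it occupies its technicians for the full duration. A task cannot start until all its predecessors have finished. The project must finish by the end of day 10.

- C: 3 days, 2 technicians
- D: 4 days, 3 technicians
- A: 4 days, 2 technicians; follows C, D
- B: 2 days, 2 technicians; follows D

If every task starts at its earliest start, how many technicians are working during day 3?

5

At early start, day 3 has: C, D.
Demand: 2 + 3 = 5.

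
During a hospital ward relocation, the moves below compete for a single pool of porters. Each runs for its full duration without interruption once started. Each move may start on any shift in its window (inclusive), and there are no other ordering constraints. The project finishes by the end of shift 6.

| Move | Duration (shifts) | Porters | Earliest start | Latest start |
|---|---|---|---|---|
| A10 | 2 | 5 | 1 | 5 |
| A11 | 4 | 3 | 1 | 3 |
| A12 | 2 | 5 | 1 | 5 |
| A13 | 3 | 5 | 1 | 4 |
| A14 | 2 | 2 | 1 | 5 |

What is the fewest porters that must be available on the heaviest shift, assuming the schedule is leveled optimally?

10

Early-start (A10@1, A11@1, A12@1, A13@1, A14@1) gives peak 20: s1:20  s2:20  s3:8  s4:3  s5:0  s6:0.
Shift A12→5, A13→3.
Schedule A10@1, A11@1, A12@5, A13@3, A14@1: s1:10  s2:10  s3:8  s4:8  s5:10  s6:5 — peak 10.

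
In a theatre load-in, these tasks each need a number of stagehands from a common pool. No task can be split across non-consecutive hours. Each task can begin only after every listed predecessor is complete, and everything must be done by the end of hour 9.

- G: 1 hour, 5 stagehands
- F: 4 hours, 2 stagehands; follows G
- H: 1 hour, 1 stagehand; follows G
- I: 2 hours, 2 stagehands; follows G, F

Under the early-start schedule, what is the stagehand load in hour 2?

3

At early start, hour 2 has: F, H.
Demand: 2 + 1 = 3.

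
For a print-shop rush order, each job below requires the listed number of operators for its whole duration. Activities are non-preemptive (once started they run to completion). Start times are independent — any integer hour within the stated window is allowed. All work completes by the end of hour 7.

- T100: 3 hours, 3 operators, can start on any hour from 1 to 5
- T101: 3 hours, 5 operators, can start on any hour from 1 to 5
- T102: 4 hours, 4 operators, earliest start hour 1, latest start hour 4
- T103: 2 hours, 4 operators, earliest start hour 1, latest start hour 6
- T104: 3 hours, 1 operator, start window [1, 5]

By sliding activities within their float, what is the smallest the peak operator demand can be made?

Early-start (T100@1, T101@1, T102@1, T103@1, T104@1) gives peak 17: h1:17  h2:17  h3:13  h4:4  h5:0  h6:0  h7:0.
Shift T102→4, T103→4.
Schedule T100@1, T101@1, T102@4, T103@4, T104@1: h1:9  h2:9  h3:9  h4:8  h5:8  h6:4  h7:4 — peak 9.

9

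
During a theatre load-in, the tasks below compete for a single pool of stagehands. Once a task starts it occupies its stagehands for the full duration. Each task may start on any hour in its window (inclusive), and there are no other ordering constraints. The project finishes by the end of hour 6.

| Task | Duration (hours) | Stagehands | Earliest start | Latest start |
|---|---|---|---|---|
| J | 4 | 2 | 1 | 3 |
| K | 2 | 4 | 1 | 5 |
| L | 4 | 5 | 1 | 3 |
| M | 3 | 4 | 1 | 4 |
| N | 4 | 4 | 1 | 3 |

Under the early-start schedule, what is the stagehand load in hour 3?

At early start, hour 3 has: J, L, M, N.
Demand: 2 + 5 + 4 + 4 = 15.

15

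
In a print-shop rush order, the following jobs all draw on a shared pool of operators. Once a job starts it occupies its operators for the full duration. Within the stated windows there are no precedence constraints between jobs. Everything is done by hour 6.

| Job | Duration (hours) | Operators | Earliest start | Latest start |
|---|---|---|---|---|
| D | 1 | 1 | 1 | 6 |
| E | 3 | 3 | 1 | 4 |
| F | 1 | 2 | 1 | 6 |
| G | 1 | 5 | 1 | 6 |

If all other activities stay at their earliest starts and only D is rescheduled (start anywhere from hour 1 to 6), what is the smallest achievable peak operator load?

10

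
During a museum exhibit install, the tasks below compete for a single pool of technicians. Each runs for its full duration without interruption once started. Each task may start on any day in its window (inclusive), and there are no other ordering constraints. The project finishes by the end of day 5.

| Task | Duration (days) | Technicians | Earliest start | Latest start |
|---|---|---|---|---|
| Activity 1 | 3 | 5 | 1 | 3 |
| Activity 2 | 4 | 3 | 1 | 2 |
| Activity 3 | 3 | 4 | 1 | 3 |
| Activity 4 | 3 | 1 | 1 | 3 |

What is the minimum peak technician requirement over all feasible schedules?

Schedule Activity 1@1, Activity 2@1, Activity 3@1, Activity 4@1: d1:13  d2:13  d3:13  d4:3  d5:0 — peak 13.

13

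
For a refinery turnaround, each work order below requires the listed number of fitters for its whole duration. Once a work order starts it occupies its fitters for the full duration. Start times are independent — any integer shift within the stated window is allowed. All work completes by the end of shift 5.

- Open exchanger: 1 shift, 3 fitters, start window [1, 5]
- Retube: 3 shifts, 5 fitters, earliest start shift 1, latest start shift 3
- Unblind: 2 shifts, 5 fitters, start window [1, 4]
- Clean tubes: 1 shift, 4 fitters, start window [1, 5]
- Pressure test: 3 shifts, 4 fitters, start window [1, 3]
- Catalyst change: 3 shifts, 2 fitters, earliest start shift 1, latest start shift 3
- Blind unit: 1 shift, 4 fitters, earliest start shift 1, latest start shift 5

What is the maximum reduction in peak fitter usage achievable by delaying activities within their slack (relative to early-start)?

15

Early-start peak: s1:27  s2:16  s3:11  s4:0  s5:0 ⇒ 27.
Leveled (Open exchanger@1, Retube@1, Unblind@4, Clean tubes@1, Pressure test@2, Catalyst change@2, Blind unit@5): s1:12  s2:11  s3:11  s4:11  s5:9 ⇒ 12.
Reduction 27 − 12 = 15.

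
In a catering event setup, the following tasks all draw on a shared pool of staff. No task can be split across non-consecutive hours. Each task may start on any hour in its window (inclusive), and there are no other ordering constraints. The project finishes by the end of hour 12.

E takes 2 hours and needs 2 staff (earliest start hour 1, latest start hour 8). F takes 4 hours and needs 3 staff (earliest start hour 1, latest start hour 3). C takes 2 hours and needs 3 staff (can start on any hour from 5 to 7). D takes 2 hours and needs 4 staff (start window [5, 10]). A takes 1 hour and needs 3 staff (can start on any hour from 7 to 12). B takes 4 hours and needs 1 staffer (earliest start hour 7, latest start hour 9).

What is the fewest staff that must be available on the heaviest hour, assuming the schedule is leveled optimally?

5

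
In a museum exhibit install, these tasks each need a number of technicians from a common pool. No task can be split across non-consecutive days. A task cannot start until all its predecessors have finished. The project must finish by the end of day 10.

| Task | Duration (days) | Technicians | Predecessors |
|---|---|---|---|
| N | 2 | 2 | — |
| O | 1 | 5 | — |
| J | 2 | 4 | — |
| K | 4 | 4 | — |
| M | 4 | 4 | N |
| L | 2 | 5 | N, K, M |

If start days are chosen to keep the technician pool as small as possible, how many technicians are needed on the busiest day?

8

Early-start (N@1, O@1, J@1, K@1, M@3, L@7) gives peak 15: d1:15  d2:10  d3:8  d4:8  d5:4  d6:4  d7:5  d8:5  d9:0  d10:0.
Shift J→2, K→3, M→4, L→8.
Schedule N@1, O@1, J@2, K@3, M@4, L@8: d1:7  d2:6  d3:8  d4:8  d5:8  d6:8  d7:4  d8:5  d9:5  d10:0 — peak 8.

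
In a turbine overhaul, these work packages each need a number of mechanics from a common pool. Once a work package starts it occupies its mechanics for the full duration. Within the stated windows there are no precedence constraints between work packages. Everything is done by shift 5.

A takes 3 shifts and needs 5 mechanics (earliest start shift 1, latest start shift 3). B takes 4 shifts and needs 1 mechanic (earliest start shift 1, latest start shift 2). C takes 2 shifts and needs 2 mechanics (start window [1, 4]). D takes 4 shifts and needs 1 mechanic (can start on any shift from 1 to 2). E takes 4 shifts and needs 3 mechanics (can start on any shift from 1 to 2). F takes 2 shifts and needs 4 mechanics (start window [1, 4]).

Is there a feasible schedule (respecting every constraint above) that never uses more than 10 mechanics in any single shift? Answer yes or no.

no

The minimum achievable peak is 11; 10 < 11, so no feasible schedule stays within the cap.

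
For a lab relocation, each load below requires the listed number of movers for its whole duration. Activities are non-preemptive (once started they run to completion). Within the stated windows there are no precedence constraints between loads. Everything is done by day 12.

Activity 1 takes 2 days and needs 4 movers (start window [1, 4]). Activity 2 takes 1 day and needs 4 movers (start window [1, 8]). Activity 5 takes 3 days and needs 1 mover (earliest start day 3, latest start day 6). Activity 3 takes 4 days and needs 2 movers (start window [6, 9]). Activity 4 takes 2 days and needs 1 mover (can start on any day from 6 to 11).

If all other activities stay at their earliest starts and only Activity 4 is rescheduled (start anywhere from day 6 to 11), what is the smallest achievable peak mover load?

Activity 4@6: d1:8  d2:4  d3:1  d4:1  d5:1  d6:3  d7:3  d8:2  d9:2  d10:0  d11:0  d12:0 → peak 8
Activity 4@7: d1:8  d2:4  d3:1  d4:1  d5:1  d6:2  d7:3  d8:3  d9:2  d10:0  d11:0  d12:0 → peak 8
Activity 4@8: d1:8  d2:4  d3:1  d4:1  d5:1  d6:2  d7:2  d8:3  d9:3  d10:0  d11:0  d12:0 → peak 8
Activity 4@9: d1:8  d2:4  d3:1  d4:1  d5:1  d6:2  d7:2  d8:2  d9:3  d10:1  d11:0  d12:0 → peak 8
Activity 4@10: d1:8  d2:4  d3:1  d4:1  d5:1  d6:2  d7:2  d8:2  d9:2  d10:1  d11:1  d12:0 → peak 8
Activity 4@11: d1:8  d2:4  d3:1  d4:1  d5:1  d6:2  d7:2  d8:2  d9:2  d10:0  d11:1  d12:1 → peak 8
Best is Activity 4@6, peak 8.

8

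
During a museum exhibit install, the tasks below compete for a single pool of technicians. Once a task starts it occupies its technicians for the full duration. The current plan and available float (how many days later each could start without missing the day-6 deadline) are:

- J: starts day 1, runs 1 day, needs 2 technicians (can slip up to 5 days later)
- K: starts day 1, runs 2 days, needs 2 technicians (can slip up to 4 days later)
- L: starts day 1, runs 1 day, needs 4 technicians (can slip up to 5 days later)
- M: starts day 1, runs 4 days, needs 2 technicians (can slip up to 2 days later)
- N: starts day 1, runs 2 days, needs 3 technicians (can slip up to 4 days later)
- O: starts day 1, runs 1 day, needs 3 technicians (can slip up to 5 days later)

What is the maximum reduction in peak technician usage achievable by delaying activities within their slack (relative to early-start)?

Early-start peak: d1:16  d2:7  d3:2  d4:2  d5:0  d6:0 ⇒ 16.
Leveled (J@1, K@1, L@6, M@2, N@3, O@5): d1:4  d2:4  d3:5  d4:5  d5:5  d6:4 ⇒ 5.
Reduction 16 − 5 = 11.

11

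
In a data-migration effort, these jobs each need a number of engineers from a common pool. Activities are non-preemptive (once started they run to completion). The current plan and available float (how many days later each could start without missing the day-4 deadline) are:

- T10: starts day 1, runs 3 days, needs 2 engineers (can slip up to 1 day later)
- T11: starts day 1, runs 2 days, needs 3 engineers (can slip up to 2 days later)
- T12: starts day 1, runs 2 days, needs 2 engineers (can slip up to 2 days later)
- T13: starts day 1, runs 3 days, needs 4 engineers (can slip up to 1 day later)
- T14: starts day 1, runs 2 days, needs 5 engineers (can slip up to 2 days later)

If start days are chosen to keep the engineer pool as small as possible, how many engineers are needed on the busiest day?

11

Early-start (T10@1, T11@1, T12@1, T13@1, T14@1) gives peak 16: d1:16  d2:16  d3:6  d4:0.
Shift T14→3.
Schedule T10@1, T11@1, T12@1, T13@1, T14@3: d1:11  d2:11  d3:11  d4:5 — peak 11.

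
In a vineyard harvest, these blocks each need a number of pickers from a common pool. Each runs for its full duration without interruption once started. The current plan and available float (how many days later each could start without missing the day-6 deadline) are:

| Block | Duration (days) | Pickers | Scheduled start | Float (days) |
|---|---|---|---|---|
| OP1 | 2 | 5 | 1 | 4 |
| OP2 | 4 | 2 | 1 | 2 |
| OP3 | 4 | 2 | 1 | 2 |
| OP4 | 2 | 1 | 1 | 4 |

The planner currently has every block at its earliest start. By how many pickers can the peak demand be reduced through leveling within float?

5

Early-start peak: d1:10  d2:10  d3:4  d4:4  d5:0  d6:0 ⇒ 10.
Leveled (OP1@1, OP2@3, OP3@3, OP4@3): d1:5  d2:5  d3:5  d4:5  d5:4  d6:4 ⇒ 5.
Reduction 10 − 5 = 5.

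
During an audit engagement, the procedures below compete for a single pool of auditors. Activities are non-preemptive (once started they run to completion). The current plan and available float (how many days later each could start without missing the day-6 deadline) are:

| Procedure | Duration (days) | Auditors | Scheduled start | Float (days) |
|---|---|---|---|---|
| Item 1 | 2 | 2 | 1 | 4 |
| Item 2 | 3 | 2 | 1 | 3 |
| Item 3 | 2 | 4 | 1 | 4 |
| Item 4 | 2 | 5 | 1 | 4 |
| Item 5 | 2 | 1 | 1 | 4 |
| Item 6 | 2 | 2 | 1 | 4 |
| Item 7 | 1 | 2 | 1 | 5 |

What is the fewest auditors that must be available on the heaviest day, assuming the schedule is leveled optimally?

Early-start (Item 1@1, Item 2@1, Item 3@1, Item 4@1, Item 5@1, Item 6@1, Item 7@1) gives peak 18: d1:18  d2:16  d3:2  d4:0  d5:0  d6:0.
Shift Item 3→3, Item 4→5, Item 5→5, Item 7→4.
Schedule Item 1@1, Item 2@1, Item 3@3, Item 4@5, Item 5@5, Item 6@1, Item 7@4: d1:6  d2:6  d3:6  d4:6  d5:6  d6:6 — peak 6.
Total auditor-days = 36 over 6 days ⇒ peak ≥ ⌈36/6⌉ = 6, so 6 is optimal.

6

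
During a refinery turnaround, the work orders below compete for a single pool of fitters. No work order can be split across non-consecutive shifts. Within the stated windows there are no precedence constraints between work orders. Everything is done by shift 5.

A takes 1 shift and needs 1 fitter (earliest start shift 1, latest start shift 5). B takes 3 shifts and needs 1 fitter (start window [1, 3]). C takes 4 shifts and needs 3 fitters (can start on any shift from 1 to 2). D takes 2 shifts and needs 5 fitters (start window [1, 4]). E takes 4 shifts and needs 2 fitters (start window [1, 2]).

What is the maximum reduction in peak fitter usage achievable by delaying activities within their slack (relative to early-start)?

Early-start peak: s1:12  s2:11  s3:6  s4:5  s5:0 ⇒ 12.
Leveled (A@1, B@1, C@1, D@4, E@1): s1:7  s2:6  s3:6  s4:10  s5:5 ⇒ 10.
Reduction 12 − 10 = 2.

2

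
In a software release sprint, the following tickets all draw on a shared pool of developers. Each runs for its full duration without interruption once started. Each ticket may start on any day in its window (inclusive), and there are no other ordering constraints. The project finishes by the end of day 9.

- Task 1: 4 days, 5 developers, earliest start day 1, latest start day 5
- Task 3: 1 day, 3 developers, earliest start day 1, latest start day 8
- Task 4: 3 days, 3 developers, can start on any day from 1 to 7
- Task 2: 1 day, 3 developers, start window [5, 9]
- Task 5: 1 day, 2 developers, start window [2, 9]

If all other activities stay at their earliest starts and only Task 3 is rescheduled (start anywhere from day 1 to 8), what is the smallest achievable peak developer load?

Task 3@1: d1:11  d2:10  d3:8  d4:5  d5:3  d6:0  d7:0  d8:0  d9:0 → peak 11
Task 3@2: d1:8  d2:13  d3:8  d4:5  d5:3  d6:0  d7:0  d8:0  d9:0 → peak 13
Task 3@3: d1:8  d2:10  d3:11  d4:5  d5:3  d6:0  d7:0  d8:0  d9:0 → peak 11
Task 3@4: d1:8  d2:10  d3:8  d4:8  d5:3  d6:0  d7:0  d8:0  d9:0 → peak 10
Task 3@5: d1:8  d2:10  d3:8  d4:5  d5:6  d6:0  d7:0  d8:0  d9:0 → peak 10
Task 3@6: d1:8  d2:10  d3:8  d4:5  d5:3  d6:3  d7:0  d8:0  d9:0 → peak 10
Task 3@7: d1:8  d2:10  d3:8  d4:5  d5:3  d6:0  d7:3  d8:0  d9:0 → peak 10
Task 3@8: d1:8  d2:10  d3:8  d4:5  d5:3  d6:0  d7:0  d8:3  d9:0 → peak 10
Best is Task 3@4, peak 10.

10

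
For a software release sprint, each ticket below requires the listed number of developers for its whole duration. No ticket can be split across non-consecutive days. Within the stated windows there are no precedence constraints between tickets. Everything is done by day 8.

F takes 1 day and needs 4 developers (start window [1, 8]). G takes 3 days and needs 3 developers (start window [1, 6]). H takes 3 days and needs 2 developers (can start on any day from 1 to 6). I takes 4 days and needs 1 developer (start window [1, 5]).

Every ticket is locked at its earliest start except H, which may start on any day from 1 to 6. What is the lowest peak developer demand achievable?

H@1: d1:10  d2:6  d3:6  d4:1  d5:0  d6:0  d7:0  d8:0 → peak 10
H@2: d1:8  d2:6  d3:6  d4:3  d5:0  d6:0  d7:0  d8:0 → peak 8
H@3: d1:8  d2:4  d3:6  d4:3  d5:2  d6:0  d7:0  d8:0 → peak 8
H@4: d1:8  d2:4  d3:4  d4:3  d5:2  d6:2  d7:0  d8:0 → peak 8
H@5: d1:8  d2:4  d3:4  d4:1  d5:2  d6:2  d7:2  d8:0 → peak 8
H@6: d1:8  d2:4  d3:4  d4:1  d5:0  d6:2  d7:2  d8:2 → peak 8
Best is H@2, peak 8.

8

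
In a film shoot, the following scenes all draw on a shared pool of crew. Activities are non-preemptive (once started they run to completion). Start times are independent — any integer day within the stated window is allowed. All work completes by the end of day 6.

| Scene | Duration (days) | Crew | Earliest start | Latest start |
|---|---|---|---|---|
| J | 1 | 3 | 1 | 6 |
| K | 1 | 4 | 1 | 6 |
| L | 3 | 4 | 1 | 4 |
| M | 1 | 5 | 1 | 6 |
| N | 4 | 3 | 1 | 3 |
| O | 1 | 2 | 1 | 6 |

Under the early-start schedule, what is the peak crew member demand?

21

Early-start schedule: J@1, K@1, L@1, M@1, N@1, O@1.
Load per day: day 1: 21, day 2: 7, day 3: 7, day 4: 3, day 5: 0, day 6: 0.
Peak is 21.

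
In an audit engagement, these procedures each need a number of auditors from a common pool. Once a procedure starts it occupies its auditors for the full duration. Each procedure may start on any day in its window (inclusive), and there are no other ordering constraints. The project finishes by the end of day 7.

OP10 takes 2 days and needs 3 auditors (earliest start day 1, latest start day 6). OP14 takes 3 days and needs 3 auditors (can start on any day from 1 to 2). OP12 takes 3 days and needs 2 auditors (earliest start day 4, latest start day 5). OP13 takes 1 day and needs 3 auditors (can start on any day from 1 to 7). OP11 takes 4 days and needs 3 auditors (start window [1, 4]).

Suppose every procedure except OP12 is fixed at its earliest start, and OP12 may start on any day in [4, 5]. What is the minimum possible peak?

12

OP12@4: d1:12  d2:9  d3:6  d4:5  d5:2  d6:2  d7:0 → peak 12
OP12@5: d1:12  d2:9  d3:6  d4:3  d5:2  d6:2  d7:2 → peak 12
Best is OP12@4, peak 12.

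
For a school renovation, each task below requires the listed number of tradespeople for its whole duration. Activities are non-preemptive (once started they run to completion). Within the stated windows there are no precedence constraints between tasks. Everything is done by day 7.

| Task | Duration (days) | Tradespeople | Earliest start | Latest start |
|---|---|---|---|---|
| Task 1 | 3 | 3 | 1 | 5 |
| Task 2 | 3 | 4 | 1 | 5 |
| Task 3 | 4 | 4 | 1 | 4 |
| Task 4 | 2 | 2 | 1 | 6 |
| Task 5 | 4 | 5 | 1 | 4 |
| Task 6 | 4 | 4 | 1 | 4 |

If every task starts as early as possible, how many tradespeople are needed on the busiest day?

22

Early-start schedule: Task 1@1, Task 2@1, Task 3@1, Task 4@1, Task 5@1, Task 6@1.
Load per day: day 1: 22, day 2: 22, day 3: 20, day 4: 13, day 5: 0, day 6: 0, day 7: 0.
Peak is 22.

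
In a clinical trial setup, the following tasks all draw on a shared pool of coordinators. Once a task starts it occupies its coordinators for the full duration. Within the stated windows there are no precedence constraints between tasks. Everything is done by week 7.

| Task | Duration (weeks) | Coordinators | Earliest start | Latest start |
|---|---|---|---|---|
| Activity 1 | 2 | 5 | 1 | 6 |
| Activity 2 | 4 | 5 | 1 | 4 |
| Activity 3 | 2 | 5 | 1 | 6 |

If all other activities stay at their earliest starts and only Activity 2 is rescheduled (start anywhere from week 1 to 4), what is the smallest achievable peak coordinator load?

10

Activity 2@1: w1:15  w2:15  w3:5  w4:5  w5:0  w6:0  w7:0 → peak 15
Activity 2@2: w1:10  w2:15  w3:5  w4:5  w5:5  w6:0  w7:0 → peak 15
Activity 2@3: w1:10  w2:10  w3:5  w4:5  w5:5  w6:5  w7:0 → peak 10
Activity 2@4: w1:10  w2:10  w3:0  w4:5  w5:5  w6:5  w7:5 → peak 10
Best is Activity 2@3, peak 10.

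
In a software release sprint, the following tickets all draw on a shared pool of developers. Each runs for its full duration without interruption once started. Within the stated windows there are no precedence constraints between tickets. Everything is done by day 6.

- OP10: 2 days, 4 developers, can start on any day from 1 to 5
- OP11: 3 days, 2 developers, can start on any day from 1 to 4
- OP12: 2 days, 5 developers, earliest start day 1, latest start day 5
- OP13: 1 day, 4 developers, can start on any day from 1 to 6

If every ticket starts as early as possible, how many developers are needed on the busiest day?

Early-start schedule: OP10@1, OP11@1, OP12@1, OP13@1.
Load per day: day 1: 15, day 2: 11, day 3: 2, day 4: 0, day 5: 0, day 6: 0.
Peak is 15.

15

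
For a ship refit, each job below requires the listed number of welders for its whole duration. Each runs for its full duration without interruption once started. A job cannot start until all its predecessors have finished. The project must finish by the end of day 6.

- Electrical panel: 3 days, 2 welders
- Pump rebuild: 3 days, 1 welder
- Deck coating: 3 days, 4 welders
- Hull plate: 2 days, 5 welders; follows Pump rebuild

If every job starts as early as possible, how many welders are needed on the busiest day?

7

Early-start schedule: Electrical panel@1, Pump rebuild@1, Deck coating@1, Hull plate@4.
Load per day: day 1: 7, day 2: 7, day 3: 7, day 4: 5, day 5: 5, day 6: 0.
Peak is 7.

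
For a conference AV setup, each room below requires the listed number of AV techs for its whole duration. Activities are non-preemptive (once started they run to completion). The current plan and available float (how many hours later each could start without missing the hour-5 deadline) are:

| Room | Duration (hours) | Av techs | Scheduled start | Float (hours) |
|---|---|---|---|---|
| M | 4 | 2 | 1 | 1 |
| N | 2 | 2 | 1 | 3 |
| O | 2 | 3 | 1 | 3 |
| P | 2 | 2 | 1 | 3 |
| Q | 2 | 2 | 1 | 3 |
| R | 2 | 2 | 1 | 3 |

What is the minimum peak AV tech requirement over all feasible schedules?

Early-start (M@1, N@1, O@1, P@1, Q@1, R@1) gives peak 13: h1:13  h2:13  h3:2  h4:2  h5:0.
Shift P→3, Q→3, R→3.
Schedule M@1, N@1, O@1, P@3, Q@3, R@3: h1:7  h2:7  h3:8  h4:8  h5:0 — peak 8.

8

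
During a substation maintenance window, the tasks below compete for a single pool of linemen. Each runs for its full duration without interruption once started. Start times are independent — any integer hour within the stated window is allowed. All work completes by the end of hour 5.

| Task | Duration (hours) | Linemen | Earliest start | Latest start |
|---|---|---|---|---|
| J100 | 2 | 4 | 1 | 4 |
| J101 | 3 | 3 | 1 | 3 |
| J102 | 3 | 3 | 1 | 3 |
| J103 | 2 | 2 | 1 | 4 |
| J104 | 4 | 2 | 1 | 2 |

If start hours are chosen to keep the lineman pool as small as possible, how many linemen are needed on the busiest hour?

Early-start (J100@1, J101@1, J102@1, J103@1, J104@1) gives peak 14: h1:14  h2:14  h3:8  h4:2  h5:0.
Shift J101→3, J102→3.
Schedule J100@1, J101@3, J102@3, J103@1, J104@1: h1:8  h2:8  h3:8  h4:8  h5:6 — peak 8.
Total lineman-hours = 38 over 5 hours ⇒ peak ≥ ⌈38/5⌉ = 8, so 8 is optimal.

8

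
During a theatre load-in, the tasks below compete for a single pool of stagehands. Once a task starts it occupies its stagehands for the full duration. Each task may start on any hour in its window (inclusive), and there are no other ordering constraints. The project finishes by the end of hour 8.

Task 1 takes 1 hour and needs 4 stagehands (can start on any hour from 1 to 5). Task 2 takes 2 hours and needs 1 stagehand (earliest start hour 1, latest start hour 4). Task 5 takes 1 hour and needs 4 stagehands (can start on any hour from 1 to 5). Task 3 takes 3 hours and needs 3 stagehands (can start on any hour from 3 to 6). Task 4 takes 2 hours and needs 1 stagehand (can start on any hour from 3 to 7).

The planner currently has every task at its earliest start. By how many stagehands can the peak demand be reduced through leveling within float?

5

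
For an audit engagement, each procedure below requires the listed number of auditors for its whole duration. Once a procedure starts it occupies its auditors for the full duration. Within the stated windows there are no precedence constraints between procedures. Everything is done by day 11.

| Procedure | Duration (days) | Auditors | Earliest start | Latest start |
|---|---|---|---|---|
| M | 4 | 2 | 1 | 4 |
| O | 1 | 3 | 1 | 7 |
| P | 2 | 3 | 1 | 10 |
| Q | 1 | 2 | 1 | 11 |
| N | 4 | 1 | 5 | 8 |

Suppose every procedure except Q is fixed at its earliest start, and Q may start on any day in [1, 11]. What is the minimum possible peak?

Q@1: d1:10  d2:5  d3:2  d4:2  d5:1  d6:1  d7:1  d8:1  d9:0  d10:0  d11:0 → peak 10
Q@2: d1:8  d2:7  d3:2  d4:2  d5:1  d6:1  d7:1  d8:1  d9:0  d10:0  d11:0 → peak 8
Q@3: d1:8  d2:5  d3:4  d4:2  d5:1  d6:1  d7:1  d8:1  d9:0  d10:0  d11:0 → peak 8
Q@4: d1:8  d2:5  d3:2  d4:4  d5:1  d6:1  d7:1  d8:1  d9:0  d10:0  d11:0 → peak 8
Q@5: d1:8  d2:5  d3:2  d4:2  d5:3  d6:1  d7:1  d8:1  d9:0  d10:0  d11:0 → peak 8
Q@6: d1:8  d2:5  d3:2  d4:2  d5:1  d6:3  d7:1  d8:1  d9:0  d10:0  d11:0 → peak 8
Q@7: d1:8  d2:5  d3:2  d4:2  d5:1  d6:1  d7:3  d8:1  d9:0  d10:0  d11:0 → peak 8
Q@8: d1:8  d2:5  d3:2  d4:2  d5:1  d6:1  d7:1  d8:3  d9:0  d10:0  d11:0 → peak 8
Q@9: d1:8  d2:5  d3:2  d4:2  d5:1  d6:1  d7:1  d8:1  d9:2  d10:0  d11:0 → peak 8
Q@10: d1:8  d2:5  d3:2  d4:2  d5:1  d6:1  d7:1  d8:1  d9:0  d10:2  d11:0 → peak 8
Q@11: d1:8  d2:5  d3:2  d4:2  d5:1  d6:1  d7:1  d8:1  d9:0  d10:0  d11:2 → peak 8
Best is Q@2, peak 8.

8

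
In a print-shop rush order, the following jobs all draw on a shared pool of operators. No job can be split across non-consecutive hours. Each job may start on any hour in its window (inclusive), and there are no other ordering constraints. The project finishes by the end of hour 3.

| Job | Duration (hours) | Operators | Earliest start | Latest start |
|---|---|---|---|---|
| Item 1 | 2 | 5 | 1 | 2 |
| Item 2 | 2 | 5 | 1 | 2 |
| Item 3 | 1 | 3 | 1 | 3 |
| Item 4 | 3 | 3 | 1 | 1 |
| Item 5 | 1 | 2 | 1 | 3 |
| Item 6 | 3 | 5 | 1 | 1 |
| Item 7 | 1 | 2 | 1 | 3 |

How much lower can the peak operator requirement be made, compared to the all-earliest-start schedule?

7

Early-start peak: h1:25  h2:18  h3:8 ⇒ 25.
Leveled (Item 1@1, Item 2@1, Item 3@3, Item 4@1, Item 5@3, Item 6@1, Item 7@3): h1:18  h2:18  h3:15 ⇒ 18.
Reduction 25 − 18 = 7.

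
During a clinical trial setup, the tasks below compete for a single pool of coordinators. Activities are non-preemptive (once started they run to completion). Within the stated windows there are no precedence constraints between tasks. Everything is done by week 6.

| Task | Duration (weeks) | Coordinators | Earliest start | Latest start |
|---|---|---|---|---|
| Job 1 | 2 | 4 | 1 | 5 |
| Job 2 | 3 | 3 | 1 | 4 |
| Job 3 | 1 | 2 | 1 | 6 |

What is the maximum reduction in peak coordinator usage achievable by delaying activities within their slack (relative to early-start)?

5

Early-start peak: w1:9  w2:7  w3:3  w4:0  w5:0  w6:0 ⇒ 9.
Leveled (Job 1@1, Job 2@3, Job 3@6): w1:4  w2:4  w3:3  w4:3  w5:3  w6:2 ⇒ 4.
Reduction 9 − 4 = 5.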